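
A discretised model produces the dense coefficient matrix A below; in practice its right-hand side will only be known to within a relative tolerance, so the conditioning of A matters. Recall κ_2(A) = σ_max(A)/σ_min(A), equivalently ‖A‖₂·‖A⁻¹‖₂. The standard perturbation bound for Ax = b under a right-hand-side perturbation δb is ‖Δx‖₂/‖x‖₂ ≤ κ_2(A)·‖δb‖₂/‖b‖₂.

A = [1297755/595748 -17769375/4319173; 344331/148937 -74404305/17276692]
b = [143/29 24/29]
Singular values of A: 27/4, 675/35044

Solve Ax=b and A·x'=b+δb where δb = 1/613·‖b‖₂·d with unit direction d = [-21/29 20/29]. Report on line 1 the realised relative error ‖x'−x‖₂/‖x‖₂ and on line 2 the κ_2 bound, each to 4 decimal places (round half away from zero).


0.0027
0.5717

σ_max = 27/4, σ_min = 675/35044
condition number: (27/4) ÷ (675/35044) = 350.4400
worst-case relative error ≤ 350.4400 × 1/613 = 0.5717
solve Ax = b  →  x = [-137.1486 -73.8175]
‖b‖ = 5.0000, ‖x‖ = 155.7522
re-solving with b+δb shifts x by Δx of norm 0.4235
realised ‖Δx‖/‖x‖ = 0.0027
tightness: 0.0027 against a bound of 0.5717 (unrounded ratio ≈ 0.0048)


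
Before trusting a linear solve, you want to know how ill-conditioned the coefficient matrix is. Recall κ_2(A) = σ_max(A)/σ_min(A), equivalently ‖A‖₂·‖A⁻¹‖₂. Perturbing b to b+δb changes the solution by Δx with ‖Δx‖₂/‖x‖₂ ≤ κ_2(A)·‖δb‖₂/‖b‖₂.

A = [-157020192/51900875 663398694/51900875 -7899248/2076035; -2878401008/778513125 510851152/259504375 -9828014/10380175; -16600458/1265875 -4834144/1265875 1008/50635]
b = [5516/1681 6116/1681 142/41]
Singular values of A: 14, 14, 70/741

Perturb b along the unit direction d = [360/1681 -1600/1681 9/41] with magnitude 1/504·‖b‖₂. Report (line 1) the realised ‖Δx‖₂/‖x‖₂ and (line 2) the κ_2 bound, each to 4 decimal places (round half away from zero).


0.0060
0.2940

σ_max = 14, σ_min = 70/741
κ_2(A) = 14 / (70/741) = 148.2000
worst-case relative error ≤ 148.2000 × 1/504 = 0.2940
solve Ax = b  →  x = [1.3088 -5.5076 -20.4046]
2-norm of b is 6.0000; of x, 21.1753
Δx = A⁻¹·δb where δb = 1/504·6.0000·d; ‖Δx‖ = 0.1260
relative error = 0.0060
so the bound overstates the realised error by a factor of ≈ 49.4090 (computed from the unrounded values)


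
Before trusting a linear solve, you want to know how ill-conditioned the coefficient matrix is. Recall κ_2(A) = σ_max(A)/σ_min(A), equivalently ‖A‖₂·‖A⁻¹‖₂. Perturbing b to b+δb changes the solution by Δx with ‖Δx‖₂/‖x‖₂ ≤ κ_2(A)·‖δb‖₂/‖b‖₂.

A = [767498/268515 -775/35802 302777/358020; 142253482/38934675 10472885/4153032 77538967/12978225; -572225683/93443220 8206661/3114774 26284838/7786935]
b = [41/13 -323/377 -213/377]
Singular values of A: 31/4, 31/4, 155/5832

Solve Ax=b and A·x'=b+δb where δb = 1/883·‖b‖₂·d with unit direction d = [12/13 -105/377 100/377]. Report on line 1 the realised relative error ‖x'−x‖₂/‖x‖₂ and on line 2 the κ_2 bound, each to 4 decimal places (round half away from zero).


largest singular value 31/4, smallest 155/5832
condition number: (31/4) ÷ (155/5832) = 291.6000
bound on ‖Δx‖/‖x‖: κ·ε = 291.6000·1/883 = 0.3302
solve Ax = b  →  x = [-14.7175 -99.6584 50.9209]
‖b‖₂ = 3.3166 and ‖x‖₂ = 112.8776
Δx = A⁻¹·δb where δb = 1/883·3.3166·d; ‖Δx‖ = 0.1413
realised ‖Δx‖/‖x‖ = 0.0013
tightness: 0.0013 against a bound of 0.3302 (unrounded ratio ≈ 0.0038)

0.0013
0.3302


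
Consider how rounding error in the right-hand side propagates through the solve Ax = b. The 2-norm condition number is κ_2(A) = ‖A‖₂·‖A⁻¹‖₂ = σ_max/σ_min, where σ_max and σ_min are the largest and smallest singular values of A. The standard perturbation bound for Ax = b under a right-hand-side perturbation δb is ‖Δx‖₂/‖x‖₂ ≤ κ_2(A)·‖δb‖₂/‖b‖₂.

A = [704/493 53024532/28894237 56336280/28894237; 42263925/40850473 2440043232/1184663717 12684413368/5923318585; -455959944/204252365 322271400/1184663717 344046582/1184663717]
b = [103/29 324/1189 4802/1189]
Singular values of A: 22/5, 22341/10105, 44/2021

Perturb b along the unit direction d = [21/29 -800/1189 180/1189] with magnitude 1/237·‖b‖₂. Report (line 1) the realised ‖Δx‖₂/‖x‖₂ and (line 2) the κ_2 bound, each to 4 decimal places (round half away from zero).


0.0076
0.8527

σ_max = 22/5, σ_min = 44/2021
condition number: (22/5) ÷ (44/2021) = 202.1000
perturbation bound = 202.1000·1/237 = 0.8527
solve Ax = b  →  x = [-1.3825 -98.9191 95.9383]
‖b‖₂ = 5.3852 and ‖x‖₂ = 137.8081
with δb = [0.0165 -0.0153 0.0034], A·Δx = δb → ‖Δx‖ = 1.0437
realised ‖Δx‖/‖x‖ = 0.0076
tightness: 0.0076 against a bound of 0.8527 (unrounded ratio ≈ 0.0089)


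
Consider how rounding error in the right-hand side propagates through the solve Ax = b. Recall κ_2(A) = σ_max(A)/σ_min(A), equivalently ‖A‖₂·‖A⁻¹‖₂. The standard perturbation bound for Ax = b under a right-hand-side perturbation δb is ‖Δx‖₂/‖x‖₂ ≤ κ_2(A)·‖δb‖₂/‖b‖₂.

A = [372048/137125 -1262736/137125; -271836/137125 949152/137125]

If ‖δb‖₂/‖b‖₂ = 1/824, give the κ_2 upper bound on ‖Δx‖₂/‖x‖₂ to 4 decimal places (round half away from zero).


M = AᵀA = [8492581008/752130625 -29112483456/752130625; -29112483456/752130625 99815668992/752130625]. tr(M)=173293200/1203409, det(M)=331776/1203409
λ_max, λ_min = (173293200/1203409 ± √30028936117342464/1448193221281)/2 = 144, 2304/1203409
κ = σ_max/σ_min = 12/(48/1097) = 274.2500
worst-case relative error ≤ 274.2500 × 1/824 = 0.3328

0.3328


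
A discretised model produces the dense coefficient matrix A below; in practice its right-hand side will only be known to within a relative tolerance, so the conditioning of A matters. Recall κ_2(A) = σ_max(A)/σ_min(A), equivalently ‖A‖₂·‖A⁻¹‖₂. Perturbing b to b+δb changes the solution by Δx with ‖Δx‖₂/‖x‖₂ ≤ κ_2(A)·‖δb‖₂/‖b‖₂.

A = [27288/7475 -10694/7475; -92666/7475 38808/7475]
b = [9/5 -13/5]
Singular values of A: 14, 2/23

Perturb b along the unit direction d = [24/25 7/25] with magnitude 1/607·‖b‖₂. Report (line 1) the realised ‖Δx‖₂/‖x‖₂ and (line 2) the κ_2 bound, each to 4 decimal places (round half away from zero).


0.0052
0.2652

from the listed singular values, σ₁ = 14, σ_n = 2/23
κ = σ_max/σ_min = 14/(2/23) = 161.0000
κ_2(A)·‖δb‖/‖b‖ = 0.2652
solve Ax = b  →  x = [4.6209 10.5330]
2-norm of b is 3.1623; of x, 11.5020
re-solving with b+δb shifts x by Δx of norm 0.0599
dividing the unrounded norms, ‖Δx‖/‖x‖ = 0.0052
tightness: 0.0052 against a bound of 0.2652 (unrounded ratio ≈ 0.0196)


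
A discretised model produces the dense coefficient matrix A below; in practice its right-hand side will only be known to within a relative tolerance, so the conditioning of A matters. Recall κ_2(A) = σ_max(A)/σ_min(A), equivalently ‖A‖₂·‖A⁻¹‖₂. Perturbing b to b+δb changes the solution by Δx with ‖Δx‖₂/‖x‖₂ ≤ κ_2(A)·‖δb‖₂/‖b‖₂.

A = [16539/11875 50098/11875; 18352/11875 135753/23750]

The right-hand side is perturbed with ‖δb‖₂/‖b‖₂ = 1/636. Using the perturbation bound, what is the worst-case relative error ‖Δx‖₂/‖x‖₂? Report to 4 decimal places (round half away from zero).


form AᵀA = [24413377/5640625 82969614/5640625; 82969614/5640625 1138724617/22562500] with trace 395641/7220 and determinant 1874161/902500
λ_max, λ_min = (395641/7220 ± √3902469868089/1303210000)/2 = 1369/25, 1369/36100
κ_2(A) = √(λ_max/λ_min) = √((1369/25) / (1369/36100)) = 38.0000
worst-case relative error ≤ 38.0000 × 1/636 = 0.0597

0.0597


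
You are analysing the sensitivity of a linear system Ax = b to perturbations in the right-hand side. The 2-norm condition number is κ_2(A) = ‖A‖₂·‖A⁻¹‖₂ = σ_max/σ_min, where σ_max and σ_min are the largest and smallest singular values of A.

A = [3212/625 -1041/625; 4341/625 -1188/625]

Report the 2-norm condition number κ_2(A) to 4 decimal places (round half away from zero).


45.0000

form AᵀA = [1166449/15625 -340032/15625; -340032/15625 99801/15625] with trace 2026/25 and determinant 81/25
char-poly roots: 81 and 1/25
σ_max=√81=9, σ_min=√(1/25)=(1/5) → κ = 45.0000


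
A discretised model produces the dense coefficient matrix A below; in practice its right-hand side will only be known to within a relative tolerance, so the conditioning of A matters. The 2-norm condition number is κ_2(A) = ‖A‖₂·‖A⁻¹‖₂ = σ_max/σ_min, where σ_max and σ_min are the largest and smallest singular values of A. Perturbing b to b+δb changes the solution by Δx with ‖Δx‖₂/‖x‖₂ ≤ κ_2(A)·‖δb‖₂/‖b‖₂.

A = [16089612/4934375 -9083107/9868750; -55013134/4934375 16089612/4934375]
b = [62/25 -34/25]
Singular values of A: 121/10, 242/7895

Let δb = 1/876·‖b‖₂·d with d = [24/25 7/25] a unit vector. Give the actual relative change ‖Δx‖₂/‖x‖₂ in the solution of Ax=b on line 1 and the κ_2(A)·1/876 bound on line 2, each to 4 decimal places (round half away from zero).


from the listed singular values, σ₁ = 121/10, σ_n = 242/7895
κ_2(A) = (121/10) / (242/7895) = 394.7500
bound on ‖Δx‖/‖x‖: κ·ε = 394.7500·1/876 = 0.4506
solve Ax = b  →  x = [18.4281 62.5917]
‖b‖ = 2.8284, ‖x‖ = 65.2481
Δx = A⁻¹·δb where δb = 1/876·2.8284·d; ‖Δx‖ = 0.1053
dividing the unrounded norms, ‖Δx‖/‖x‖ = 0.0016
so the bound overstates the realised error by a factor of ≈ 279.1313 (computed from the unrounded values)

0.0016
0.4506


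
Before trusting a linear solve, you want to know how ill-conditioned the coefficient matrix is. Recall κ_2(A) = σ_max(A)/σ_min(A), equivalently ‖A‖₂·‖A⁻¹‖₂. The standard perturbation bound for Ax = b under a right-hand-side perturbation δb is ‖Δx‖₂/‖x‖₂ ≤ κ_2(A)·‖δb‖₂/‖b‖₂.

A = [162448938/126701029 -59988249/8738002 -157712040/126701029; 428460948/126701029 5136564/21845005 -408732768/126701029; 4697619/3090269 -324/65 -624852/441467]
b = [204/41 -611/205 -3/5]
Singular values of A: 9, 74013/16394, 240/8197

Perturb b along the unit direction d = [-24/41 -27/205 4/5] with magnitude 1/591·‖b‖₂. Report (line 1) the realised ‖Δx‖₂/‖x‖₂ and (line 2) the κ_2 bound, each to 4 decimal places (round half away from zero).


0.0033
0.5201

σ_max = 9, σ_min = 240/8197
condition number: 9 ÷ (240/8197) = 307.3875
bound on ‖Δx‖/‖x‖: κ·ε = 307.3875·1/591 = 0.5201
solve Ax = b  →  x = [-71.1632 -0.6485 -73.7214]
‖b‖₂ = 5.8310 and ‖x‖₂ = 102.4669
δb = ε·‖b‖·d = [-0.0058 -0.0013 0.0079]; solving A·Δx = δb gives ‖Δx‖ = 0.3370
realised ‖Δx‖/‖x‖ = 0.0033
realised/bound (from unrounded values) ≈ 0.0063


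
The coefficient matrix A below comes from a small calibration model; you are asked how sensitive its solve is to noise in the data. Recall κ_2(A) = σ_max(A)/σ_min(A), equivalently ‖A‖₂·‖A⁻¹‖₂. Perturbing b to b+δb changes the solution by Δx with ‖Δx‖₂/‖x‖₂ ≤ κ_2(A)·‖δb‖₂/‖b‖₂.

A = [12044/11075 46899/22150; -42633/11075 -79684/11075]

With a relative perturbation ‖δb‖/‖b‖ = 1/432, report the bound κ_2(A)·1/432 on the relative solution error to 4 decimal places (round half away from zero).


form AᵀA = [3140209/196249 5887350/196249; 5887350/196249 44156281/784996] with trace 56717117/784996 and determinant 83521/784996
eigenvalues of AᵀA: λ = (tr ± √(tr²−4·det))/2 = 289/4, 289/196249
so κ_2 = √((289/4) / (289/196249)) = 221.5000
worst-case relative error ≤ 221.5000 × 1/432 = 0.5127

0.5127


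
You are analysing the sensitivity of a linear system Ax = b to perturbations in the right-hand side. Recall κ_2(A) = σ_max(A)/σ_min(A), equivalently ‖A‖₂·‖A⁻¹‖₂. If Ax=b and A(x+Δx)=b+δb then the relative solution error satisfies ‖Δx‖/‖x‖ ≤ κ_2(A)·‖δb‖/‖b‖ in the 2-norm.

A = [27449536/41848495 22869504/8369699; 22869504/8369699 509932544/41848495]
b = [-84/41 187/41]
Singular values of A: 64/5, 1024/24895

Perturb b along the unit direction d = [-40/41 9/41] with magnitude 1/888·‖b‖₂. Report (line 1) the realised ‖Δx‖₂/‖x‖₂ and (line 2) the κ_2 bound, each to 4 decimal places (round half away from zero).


σ_max = 64/5, σ_min = 1024/24895
κ = σ_max/σ_min = (64/5)/(1024/24895) = 311.1875
worst-case relative error ≤ 311.1875 × 1/888 = 0.3504
solve Ax = b  →  x = [-71.0871 16.3149]
‖b‖ = 5.0000, ‖x‖ = 72.9352
with δb = [-0.0055 0.0012], A·Δx = δb → ‖Δx‖ = 0.1369
realised ‖Δx‖/‖x‖ = 0.0019
so the bound overstates the realised error by a factor of ≈ 186.7142 (computed from the unrounded values)

0.0019
0.3504


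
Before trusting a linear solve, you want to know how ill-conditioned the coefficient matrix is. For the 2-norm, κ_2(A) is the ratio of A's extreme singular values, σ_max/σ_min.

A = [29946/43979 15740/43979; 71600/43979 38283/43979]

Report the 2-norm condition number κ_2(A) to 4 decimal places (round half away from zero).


398.0000

form AᵀA = [35640964/11444689 19008360/11444689; 19008360/11444689 10138081/11444689] with trace 158405/39601 and determinant 4/39601
solving λ² − 158405/39601·λ + 4/39601 = 0 gives λ = 4, 1/39601
κ_2(A) = √(λ_max/λ_min) = √(4 / (1/39601)) = 398.0000


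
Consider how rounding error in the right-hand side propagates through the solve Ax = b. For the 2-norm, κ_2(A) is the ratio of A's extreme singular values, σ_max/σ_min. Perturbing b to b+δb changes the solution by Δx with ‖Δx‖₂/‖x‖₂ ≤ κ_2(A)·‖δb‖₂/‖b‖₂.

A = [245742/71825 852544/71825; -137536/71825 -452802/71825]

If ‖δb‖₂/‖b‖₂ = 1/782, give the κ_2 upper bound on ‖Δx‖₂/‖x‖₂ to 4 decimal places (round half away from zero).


0.2161

form AᵀA = [54882548/3570125 188084736/3570125; 188084736/3570125 644886452/3570125] with trace 5598152/28561 and determinant 38416/28561
char-poly roots: 196 and 196/28561
κ_2(A) = √(λ_max/λ_min) = √(196 / (196/28561)) = 169.0000
κ_2(A)·‖δb‖/‖b‖ = 0.2161


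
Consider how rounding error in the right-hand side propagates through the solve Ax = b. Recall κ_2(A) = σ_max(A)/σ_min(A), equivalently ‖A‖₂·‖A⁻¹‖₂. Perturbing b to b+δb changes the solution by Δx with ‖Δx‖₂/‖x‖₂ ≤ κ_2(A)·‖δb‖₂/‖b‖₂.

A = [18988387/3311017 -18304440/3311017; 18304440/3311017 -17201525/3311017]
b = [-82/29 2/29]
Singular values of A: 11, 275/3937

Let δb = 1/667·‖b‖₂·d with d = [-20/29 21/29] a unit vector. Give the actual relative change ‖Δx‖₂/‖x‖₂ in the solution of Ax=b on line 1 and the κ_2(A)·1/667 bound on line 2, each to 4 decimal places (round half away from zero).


from the listed singular values, σ₁ = 11, σ_n = 275/3937
condition number: 11 ÷ (275/3937) = 157.4800
worst-case relative error ≤ 157.4800 × 1/667 = 0.2361
solve Ax = b  →  x = [19.6150 20.8594]
2-norm of b is 2.8284; of x, 28.6333
δb = ε·‖b‖·d = [-0.0029 0.0031]; solving A·Δx = δb gives ‖Δx‖ = 0.0607
realised ‖Δx‖/‖x‖ = 0.0021
realised/bound (from unrounded values) ≈ 0.0090

0.0021
0.2361


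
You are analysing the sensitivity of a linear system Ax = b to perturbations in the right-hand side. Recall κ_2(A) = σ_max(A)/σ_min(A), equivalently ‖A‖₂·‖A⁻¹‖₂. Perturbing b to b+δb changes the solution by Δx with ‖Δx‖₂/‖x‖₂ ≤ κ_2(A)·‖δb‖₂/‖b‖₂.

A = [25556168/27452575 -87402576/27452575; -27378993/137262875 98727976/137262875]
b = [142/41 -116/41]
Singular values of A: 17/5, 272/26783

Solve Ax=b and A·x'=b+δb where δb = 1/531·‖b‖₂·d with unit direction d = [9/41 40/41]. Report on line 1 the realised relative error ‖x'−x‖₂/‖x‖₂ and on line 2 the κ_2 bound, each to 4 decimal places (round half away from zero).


largest singular value 17/5, smallest 272/26783
condition number: (17/5) ÷ (272/26783) = 334.7875
perturbation bound = 334.7875·1/531 = 0.6305
solve Ax = b  →  x = [-188.7271 -56.2709]
‖b‖ = 4.4721, ‖x‖ = 196.9373
re-solving with b+δb shifts x by Δx of norm 0.8293
dividing the unrounded norms, ‖Δx‖/‖x‖ = 0.0042
tightness: 0.0042 against a bound of 0.6305 (unrounded ratio ≈ 0.0067)

0.0042
0.6305


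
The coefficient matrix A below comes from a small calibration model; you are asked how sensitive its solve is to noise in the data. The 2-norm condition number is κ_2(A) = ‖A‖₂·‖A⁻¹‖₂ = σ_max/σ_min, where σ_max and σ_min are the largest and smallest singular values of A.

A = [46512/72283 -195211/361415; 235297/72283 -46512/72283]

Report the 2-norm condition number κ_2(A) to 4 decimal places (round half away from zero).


8.6000

AᵀA = [34222513/3108169 -37953792/15540845; -37953792/15540845 54843241/77704225]; tr = 541586/46225, det = 83521/46225
char-poly roots: 289/25 and 289/1849
κ = σ_max/σ_min = (17/5)/(17/43) = 8.6000


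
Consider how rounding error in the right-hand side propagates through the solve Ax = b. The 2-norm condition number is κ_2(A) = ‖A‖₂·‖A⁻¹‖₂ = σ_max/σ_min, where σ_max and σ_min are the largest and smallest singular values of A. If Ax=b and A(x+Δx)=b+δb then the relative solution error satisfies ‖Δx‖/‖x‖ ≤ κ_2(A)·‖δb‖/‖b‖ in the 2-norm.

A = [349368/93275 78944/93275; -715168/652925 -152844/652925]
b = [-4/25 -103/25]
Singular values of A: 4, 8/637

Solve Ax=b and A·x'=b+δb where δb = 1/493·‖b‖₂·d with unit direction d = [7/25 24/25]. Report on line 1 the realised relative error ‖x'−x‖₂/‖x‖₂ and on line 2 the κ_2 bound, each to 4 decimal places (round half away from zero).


largest singular value 4, smallest 8/637
condition number: 4 ÷ (8/637) = 318.5000
perturbation bound = 318.5000·1/493 = 0.6460
solve Ax = b  →  x = [70.1585 -310.6768]
2-norm of b is 4.1231; of x, 318.5001
Δx = A⁻¹·δb where δb = 1/493·4.1231·d; ‖Δx‖ = 0.6659
dividing the unrounded norms, ‖Δx‖/‖x‖ = 0.0021
tightness: 0.0021 against a bound of 0.6460 (unrounded ratio ≈ 0.0032)

0.0021
0.6460


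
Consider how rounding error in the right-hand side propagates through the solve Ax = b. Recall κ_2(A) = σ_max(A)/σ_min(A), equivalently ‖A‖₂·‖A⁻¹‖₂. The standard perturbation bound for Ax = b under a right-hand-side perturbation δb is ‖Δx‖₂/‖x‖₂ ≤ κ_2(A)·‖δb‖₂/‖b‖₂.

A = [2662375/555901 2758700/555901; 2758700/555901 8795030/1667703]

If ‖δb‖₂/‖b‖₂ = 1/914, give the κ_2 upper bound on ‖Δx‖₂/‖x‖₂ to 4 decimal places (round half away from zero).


form AᵀA = [17477605625/367450561 55049858500/1102351683; 55049858500/1102351683 173420194900/3307055049] with trace 393244525/3932289 and determinant 1562500/3932289
solving λ² − 393244525/3932289·λ + 1562500/3932289 = 0 gives λ = 100, 15625/3932289
so κ_2 = √(100 / (15625/3932289)) = 158.6400
worst-case relative error ≤ 158.6400 × 1/914 = 0.1736

0.1736


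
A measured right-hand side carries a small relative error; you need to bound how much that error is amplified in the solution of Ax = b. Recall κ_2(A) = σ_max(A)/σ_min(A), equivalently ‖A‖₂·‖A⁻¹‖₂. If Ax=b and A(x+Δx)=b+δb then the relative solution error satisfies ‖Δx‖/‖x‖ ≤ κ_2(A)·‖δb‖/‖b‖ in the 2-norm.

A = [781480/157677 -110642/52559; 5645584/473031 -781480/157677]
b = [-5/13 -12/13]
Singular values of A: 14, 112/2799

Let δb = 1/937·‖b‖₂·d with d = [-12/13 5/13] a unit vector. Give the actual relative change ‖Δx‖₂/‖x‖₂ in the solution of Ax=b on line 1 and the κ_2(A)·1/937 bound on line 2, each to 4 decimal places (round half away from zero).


from the listed singular values, σ₁ = 14, σ_n = 112/2799
κ_2(A) = 14 / (112/2799) = 349.8750
κ_2(A)·‖δb‖/‖b‖ = 0.3734
solve Ax = b  →  x = [-0.0659 0.0275]
‖b‖ = 1.0000, ‖x‖ = 0.0714
Δx = A⁻¹·δb where δb = 1/937·1.0000·d; ‖Δx‖ = 0.0267
realised ‖Δx‖/‖x‖ = 0.3734
tightness: 0.3734 against a bound of 0.3734; the bound is attained (ratio 1)

0.3734
0.3734


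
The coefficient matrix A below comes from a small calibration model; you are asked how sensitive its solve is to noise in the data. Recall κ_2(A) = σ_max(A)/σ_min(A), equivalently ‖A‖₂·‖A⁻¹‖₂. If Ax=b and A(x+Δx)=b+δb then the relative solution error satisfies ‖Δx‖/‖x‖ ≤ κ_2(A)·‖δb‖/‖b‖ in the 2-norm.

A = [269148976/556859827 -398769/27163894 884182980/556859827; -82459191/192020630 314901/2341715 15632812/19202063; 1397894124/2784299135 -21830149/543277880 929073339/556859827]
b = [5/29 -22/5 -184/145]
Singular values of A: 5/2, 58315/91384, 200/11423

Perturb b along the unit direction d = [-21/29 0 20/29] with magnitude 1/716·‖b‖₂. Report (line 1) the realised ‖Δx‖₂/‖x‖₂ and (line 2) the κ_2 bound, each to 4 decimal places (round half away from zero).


from the listed singular values, σ₁ = 5/2, σ_n = 200/11423
κ_2(A) = (5/2) / (200/11423) = 142.7875
bound on ‖Δx‖/‖x‖: κ·ε = 142.7875·1/716 = 0.1994
solve Ax = b  →  x = [18.0223 54.3460 -4.8750]
‖b‖ = 4.5826, ‖x‖ = 57.4635
with δb = [-0.0046 0.0000 0.0044], A·Δx = δb → ‖Δx‖ = 0.3656
dividing the unrounded norms, ‖Δx‖/‖x‖ = 0.0064
realised/bound (from unrounded values) ≈ 0.0319

0.0064
0.1994


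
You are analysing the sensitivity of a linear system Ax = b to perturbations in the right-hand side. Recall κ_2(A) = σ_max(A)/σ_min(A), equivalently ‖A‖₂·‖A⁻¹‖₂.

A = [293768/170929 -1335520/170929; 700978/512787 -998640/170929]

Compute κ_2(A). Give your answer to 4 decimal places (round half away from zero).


156.3375

form AᵀA = [30928460900/6413427009 -15260356000/712603001; -15260356000/712603001 67826720000/712603001] with trace 15643144900/156425049 and determinant 64000000/156425049
char-poly roots: 100 and 640000/156425049
κ_2(A) = √(λ_max/λ_min) = √(100 / (640000/156425049)) = 156.3375


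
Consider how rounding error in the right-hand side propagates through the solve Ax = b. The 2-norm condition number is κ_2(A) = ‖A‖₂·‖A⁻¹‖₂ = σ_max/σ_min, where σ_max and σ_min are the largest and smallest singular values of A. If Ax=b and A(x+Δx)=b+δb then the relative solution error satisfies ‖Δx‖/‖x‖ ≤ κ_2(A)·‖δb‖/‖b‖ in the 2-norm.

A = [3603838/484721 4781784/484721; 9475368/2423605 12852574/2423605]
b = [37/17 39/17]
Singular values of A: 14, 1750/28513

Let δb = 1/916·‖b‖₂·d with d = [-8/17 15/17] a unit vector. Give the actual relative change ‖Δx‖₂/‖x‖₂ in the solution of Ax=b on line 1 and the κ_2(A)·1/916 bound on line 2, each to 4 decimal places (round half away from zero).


largest singular value 14, smallest 1750/28513
κ = σ_max/σ_min = 14/(1750/28513) = 228.1040
κ_2(A)·‖δb‖/‖b‖ = 0.2490
solve Ax = b  →  x = [-12.9059 9.9473]
‖b‖ = 3.1623, ‖x‖ = 16.2946
Δx = A⁻¹·δb where δb = 1/916·3.1623·d; ‖Δx‖ = 0.0562
realised ‖Δx‖/‖x‖ = 0.0035
tightness: 0.0035 against a bound of 0.2490 (unrounded ratio ≈ 0.0139)

0.0035
0.2490


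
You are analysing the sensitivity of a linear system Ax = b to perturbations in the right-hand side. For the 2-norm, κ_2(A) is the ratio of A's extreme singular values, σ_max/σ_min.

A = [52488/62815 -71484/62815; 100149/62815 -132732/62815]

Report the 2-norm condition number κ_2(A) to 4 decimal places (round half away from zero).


M = AᵀA = [8847621/2730605 -11795868/2730605; -11795868/2730605 15728544/2730605]. tr(M)=4915233/546121, det(M)=1296/546121
solving λ² − 4915233/546121·λ + 1296/546121 = 0 gives λ = 9, 144/546121
κ_2(A) = √(λ_max/λ_min) = √(9 / (144/546121)) = 184.7500

184.7500


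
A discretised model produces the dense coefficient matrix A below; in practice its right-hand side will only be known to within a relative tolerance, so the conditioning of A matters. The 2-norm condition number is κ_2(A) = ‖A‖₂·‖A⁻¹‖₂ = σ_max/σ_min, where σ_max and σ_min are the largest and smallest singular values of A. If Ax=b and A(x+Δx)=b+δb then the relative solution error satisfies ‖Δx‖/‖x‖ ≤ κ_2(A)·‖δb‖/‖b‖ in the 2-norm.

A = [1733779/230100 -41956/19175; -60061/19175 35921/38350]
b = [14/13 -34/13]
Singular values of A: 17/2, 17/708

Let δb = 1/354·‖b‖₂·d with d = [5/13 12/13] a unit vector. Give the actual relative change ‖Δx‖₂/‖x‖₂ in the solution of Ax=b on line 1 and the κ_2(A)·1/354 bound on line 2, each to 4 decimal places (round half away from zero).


0.0040
1.0000

largest singular value 17/2, smallest 17/708
κ_2(A) = (17/2) / (17/708) = 354.0000
bound on ‖Δx‖/‖x‖: κ·ε = 354.0000·1/354 = 1.0000
solve Ax = b  →  x = [-23.0965 -80.0282]
‖b‖₂ = 2.8284 and ‖x‖₂ = 83.2944
Δx = A⁻¹·δb where δb = 1/354·2.8284·d; ‖Δx‖ = 0.3328
relative error = 0.0040
so the bound overstates the realised error by a factor of ≈ 250.3168 (computed from the unrounded values)


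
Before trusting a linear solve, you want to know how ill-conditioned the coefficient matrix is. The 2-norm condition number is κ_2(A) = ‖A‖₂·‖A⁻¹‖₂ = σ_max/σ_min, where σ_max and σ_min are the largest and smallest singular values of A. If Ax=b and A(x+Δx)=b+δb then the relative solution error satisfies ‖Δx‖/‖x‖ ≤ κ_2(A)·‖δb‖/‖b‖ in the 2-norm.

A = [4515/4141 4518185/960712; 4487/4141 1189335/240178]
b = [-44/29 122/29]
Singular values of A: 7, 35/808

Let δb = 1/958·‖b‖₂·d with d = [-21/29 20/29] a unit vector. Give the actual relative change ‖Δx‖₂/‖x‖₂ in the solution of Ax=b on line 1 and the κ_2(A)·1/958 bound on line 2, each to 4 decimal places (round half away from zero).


σ_max = 7, σ_min = 35/808
κ = σ_max/σ_min = 7/(35/808) = 161.6000
worst-case relative error ≤ 161.6000 × 1/958 = 0.1687
solve Ax = b  →  x = [-90.0279 20.5491]
‖b‖₂ = 4.4721 and ‖x‖₂ = 92.3433
δb = ε·‖b‖·d = [-0.0034 0.0032]; solving A·Δx = δb gives ‖Δx‖ = 0.1078
realised ‖Δx‖/‖x‖ = 0.0012
realised/bound (from unrounded values) ≈ 0.0069

0.0012
0.1687


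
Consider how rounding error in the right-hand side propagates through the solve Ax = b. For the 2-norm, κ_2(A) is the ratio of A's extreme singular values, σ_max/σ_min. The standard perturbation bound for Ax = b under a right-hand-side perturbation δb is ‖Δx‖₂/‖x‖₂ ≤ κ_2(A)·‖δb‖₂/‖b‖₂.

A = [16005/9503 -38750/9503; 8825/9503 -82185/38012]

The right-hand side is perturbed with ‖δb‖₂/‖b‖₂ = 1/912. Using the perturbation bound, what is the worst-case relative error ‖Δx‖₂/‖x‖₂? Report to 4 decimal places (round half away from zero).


form AᵀA = [1155850/312481 -11093625/1249924; -11093625/1249924 106503025/4999696] with trace 739625/29584 and determinant 625/29584
λ_max, λ_min = (739625/29584 ± √546971180625/875213056)/2 = 25, 25/29584
σ_max=√25=5, σ_min=√(25/29584)=(5/172) → κ = 172.0000
worst-case relative error ≤ 172.0000 × 1/912 = 0.1886

0.1886


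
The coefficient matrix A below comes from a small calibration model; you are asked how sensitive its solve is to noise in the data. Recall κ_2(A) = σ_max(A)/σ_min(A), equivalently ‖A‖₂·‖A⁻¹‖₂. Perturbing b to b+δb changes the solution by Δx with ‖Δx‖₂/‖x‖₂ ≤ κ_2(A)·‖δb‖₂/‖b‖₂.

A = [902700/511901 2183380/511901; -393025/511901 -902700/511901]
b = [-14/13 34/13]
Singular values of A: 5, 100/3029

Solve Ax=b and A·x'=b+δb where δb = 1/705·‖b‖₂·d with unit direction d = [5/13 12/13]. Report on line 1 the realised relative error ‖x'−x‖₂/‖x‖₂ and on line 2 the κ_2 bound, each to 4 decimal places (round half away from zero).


from the listed singular values, σ₁ = 5, σ_n = 100/3029
κ_2(A) = 5 / (100/3029) = 151.4500
worst-case relative error ≤ 151.4500 × 1/705 = 0.2148
solve Ax = b  →  x = [-56.0738 22.9308]
‖b‖ = 2.8284, ‖x‖ = 60.5813
re-solving with b+δb shifts x by Δx of norm 0.1215
realised ‖Δx‖/‖x‖ = 0.0020
so the bound overstates the realised error by a factor of ≈ 107.0937 (computed from the unrounded values)

0.0020
0.2148


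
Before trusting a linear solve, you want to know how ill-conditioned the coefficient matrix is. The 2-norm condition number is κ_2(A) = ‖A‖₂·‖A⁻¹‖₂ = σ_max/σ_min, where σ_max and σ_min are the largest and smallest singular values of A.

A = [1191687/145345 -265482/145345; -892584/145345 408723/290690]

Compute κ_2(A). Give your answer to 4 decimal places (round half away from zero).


354.5000

form AᵀA = [88672964121/845006761 -19951250130/845006761; -19951250130/845006761 17959090401/3380027044] with trace 221684085/2010724 and determinant 194481/2010724
char-poly roots: 441/4 and 441/502681
σ_max=√(441/4)=(21/2), σ_min=√(441/502681)=(21/709) → κ = 354.5000


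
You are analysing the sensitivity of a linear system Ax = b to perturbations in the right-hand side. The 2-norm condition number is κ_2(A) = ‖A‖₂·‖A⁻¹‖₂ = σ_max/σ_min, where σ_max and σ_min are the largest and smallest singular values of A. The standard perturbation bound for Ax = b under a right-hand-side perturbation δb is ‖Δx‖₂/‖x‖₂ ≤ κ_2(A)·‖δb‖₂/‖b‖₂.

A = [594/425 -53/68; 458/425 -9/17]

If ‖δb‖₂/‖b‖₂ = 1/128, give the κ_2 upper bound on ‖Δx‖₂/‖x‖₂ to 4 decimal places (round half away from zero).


AᵀA = [22504/7225 -4797/2890; -4797/2890 4105/4624]; tr = 1601/400, det = 1/100
solving λ² − 1601/400·λ + 1/100 = 0 gives λ = 4, 1/400
κ = σ_max/σ_min = 2/(1/20) = 40.0000
bound on ‖Δx‖/‖x‖: κ·ε = 40.0000·1/128 = 0.3125

0.3125


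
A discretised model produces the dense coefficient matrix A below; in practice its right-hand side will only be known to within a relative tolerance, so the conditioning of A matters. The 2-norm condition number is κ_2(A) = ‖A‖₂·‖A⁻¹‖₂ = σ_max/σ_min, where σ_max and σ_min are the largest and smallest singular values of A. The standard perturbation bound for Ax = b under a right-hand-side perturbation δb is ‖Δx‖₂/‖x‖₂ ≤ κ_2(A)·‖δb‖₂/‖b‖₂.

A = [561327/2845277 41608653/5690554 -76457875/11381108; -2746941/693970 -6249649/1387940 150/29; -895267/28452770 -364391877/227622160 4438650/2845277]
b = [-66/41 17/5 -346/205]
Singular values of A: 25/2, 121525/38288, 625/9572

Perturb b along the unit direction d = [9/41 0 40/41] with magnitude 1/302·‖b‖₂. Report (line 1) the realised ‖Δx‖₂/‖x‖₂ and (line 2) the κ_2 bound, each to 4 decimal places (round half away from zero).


from the listed singular values, σ₁ = 25/2, σ_n = 625/9572
κ_2(A) = (25/2) / (625/9572) = 191.4400
bound on ‖Δx‖/‖x‖: κ·ε = 191.4400·1/302 = 0.6339
solve Ax = b  →  x = [-6.5684 -20.2698 -22.0151]
‖b‖₂ = 4.1231 and ‖x‖₂ = 30.6378
with δb = [0.0030 0.0000 0.0133], A·Δx = δb → ‖Δx‖ = 0.2091
relative error = 0.0068
tightness: 0.0068 against a bound of 0.6339 (unrounded ratio ≈ 0.0108)

0.0068
0.6339


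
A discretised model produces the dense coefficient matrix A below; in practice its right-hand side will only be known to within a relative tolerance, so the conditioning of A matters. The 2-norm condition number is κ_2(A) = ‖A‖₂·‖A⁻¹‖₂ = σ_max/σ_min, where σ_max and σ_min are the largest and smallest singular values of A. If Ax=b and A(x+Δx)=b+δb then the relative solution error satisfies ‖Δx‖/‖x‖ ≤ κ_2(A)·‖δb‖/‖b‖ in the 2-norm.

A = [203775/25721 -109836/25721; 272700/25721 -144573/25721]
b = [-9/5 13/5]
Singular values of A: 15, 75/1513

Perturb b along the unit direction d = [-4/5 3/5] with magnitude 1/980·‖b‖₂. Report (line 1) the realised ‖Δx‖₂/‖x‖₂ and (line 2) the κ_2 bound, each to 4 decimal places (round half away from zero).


from the listed singular values, σ₁ = 15, σ_n = 75/1513
condition number: 15 ÷ (75/1513) = 302.6000
κ_2(A)·‖δb‖/‖b‖ = 0.3088
solve Ax = b  →  x = [28.5388 53.3686]
2-norm of b is 3.1623; of x, 60.5200
Δx = A⁻¹·δb where δb = 1/980·3.1623·d; ‖Δx‖ = 0.0651
relative error = 0.0011
realised/bound (from unrounded values) ≈ 0.0035

0.0011
0.3088


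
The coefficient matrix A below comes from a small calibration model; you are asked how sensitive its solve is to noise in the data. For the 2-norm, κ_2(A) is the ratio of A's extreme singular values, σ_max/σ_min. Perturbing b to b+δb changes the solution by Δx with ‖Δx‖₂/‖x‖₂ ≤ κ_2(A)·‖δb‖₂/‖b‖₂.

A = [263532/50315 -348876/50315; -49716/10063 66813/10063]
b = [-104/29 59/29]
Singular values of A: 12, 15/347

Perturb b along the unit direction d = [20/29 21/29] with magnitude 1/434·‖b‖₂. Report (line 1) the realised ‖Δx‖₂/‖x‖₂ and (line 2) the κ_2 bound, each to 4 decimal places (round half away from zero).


from the listed singular values, σ₁ = 12, σ_n = 15/347
κ = σ_max/σ_min = 12/(15/347) = 277.6000
bound on ‖Δx‖/‖x‖: κ·ε = 277.6000·1/434 = 0.6396
solve Ax = b  →  x = [-18.7067 -13.6133]
2-norm of b is 4.1231; of x, 23.1357
δb = ε·‖b‖·d = [0.0066 0.0069]; solving A·Δx = δb gives ‖Δx‖ = 0.2198
realised ‖Δx‖/‖x‖ = 0.0095
so the bound overstates the realised error by a factor of ≈ 67.3349 (computed from the unrounded values)

0.0095
0.6396


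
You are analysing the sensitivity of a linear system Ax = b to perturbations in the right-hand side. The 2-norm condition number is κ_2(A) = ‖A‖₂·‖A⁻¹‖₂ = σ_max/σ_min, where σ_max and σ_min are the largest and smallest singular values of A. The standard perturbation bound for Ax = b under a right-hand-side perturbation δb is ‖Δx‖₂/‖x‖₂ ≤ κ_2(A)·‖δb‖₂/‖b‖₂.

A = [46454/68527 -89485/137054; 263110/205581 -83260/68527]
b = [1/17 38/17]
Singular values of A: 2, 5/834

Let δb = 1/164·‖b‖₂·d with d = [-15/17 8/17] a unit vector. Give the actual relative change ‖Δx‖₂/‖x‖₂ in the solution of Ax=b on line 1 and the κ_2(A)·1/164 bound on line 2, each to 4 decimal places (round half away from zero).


0.0136
2.0341

from the listed singular values, σ₁ = 2, σ_n = 5/834
κ = σ_max/σ_min = 2/(5/834) = 333.6000
perturbation bound = 333.6000·1/164 = 2.0341
solve Ax = b  →  x = [115.7586 120.0966]
2-norm of b is 2.2361; of x, 166.8030
δb = ε·‖b‖·d = [-0.0120 0.0064]; solving A·Δx = δb gives ‖Δx‖ = 2.2742
dividing the unrounded norms, ‖Δx‖/‖x‖ = 0.0136
tightness: 0.0136 against a bound of 2.0341 (unrounded ratio ≈ 0.0067)


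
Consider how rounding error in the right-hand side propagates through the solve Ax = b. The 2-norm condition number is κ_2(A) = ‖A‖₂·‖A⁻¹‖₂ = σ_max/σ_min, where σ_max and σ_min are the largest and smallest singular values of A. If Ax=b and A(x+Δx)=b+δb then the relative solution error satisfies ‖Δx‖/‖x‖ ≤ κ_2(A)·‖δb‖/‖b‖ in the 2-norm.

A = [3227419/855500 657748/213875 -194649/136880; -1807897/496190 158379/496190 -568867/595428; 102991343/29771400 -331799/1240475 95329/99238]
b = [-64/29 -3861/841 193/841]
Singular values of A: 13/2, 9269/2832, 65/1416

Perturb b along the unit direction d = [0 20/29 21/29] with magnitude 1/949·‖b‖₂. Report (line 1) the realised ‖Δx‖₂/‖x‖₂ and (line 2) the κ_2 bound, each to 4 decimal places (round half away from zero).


0.0018
0.1492

from the listed singular values, σ₁ = 13/2, σ_n = 65/1416
κ_2(A) = (13/2) / (65/1416) = 141.6000
bound on ‖Δx‖/‖x‖: κ·ε = 141.6000·1/949 = 0.1492
solve Ax = b  →  x = [11.4009 -38.5393 -51.5498]
2-norm of b is 5.0990; of x, 65.3655
with δb = [0.0000 0.0037 0.0039], A·Δx = δb → ‖Δx‖ = 0.1170
realised ‖Δx‖/‖x‖ = 0.0018
realised/bound (from unrounded values) ≈ 0.0120


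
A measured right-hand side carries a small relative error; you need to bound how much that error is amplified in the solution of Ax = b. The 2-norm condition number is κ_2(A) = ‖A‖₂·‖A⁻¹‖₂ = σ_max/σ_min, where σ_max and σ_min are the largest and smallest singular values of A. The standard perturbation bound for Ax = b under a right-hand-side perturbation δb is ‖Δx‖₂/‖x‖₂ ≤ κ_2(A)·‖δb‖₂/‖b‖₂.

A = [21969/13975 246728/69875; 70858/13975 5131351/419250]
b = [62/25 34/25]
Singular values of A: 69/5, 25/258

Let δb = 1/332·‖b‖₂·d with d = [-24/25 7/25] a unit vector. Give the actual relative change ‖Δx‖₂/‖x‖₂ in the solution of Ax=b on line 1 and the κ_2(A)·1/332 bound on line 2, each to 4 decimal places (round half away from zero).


largest singular value 69/5, smallest 25/258
κ = σ_max/σ_min = (69/5)/(25/258) = 142.4160
κ_2(A)·‖δb‖/‖b‖ = 0.4290
solve Ax = b  →  x = [19.1080 -7.8047]
‖b‖₂ = 2.8284 and ‖x‖₂ = 20.6405
Δx = A⁻¹·δb where δb = 1/332·2.8284·d; ‖Δx‖ = 0.0879
realised ‖Δx‖/‖x‖ = 0.0043
so the bound overstates the realised error by a factor of ≈ 100.7058 (computed from the unrounded values)

0.0043
0.4290


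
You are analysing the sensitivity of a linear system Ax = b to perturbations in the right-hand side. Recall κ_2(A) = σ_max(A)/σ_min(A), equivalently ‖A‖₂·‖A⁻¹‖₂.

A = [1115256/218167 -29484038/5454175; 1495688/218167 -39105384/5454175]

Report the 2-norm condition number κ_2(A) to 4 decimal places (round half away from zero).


M = AᵀA = [3480878538880/47596839889 -18274340773584/237984199445; -18274340773584/237984199445 95941582182916/1189920997225]. tr(M)=217554751076/1414888225, det(M)=236421376/1414888225
λ_max, λ_min = (217554751076/1414888225 ± √47328731676456160367376/2001908689243650625)/2 = 3844/25, 61504/56595529
so κ_2 = √((3844/25) / (61504/56595529)) = 376.1500

376.1500


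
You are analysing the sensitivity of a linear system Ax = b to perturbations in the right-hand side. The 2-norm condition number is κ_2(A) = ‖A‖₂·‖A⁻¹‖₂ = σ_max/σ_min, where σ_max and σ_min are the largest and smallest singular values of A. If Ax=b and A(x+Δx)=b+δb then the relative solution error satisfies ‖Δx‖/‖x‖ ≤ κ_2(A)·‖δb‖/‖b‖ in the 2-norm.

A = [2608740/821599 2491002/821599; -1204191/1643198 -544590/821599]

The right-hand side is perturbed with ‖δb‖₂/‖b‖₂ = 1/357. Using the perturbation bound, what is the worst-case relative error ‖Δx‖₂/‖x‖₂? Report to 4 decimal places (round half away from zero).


0.4839

form AᵀA = [17056617201/1606246084 4060839825/401561521; 4060839825/401561521 3867738984/401561521] with trace 38677257/1909924 and determinant 6561/477481
λ_max, λ_min = (38677257/1909924 ± √1495729712862225/3647809685776)/2 = 81/4, 324/477481
κ = σ_max/σ_min = (9/2)/(18/691) = 172.7500
perturbation bound = 172.7500·1/357 = 0.4839


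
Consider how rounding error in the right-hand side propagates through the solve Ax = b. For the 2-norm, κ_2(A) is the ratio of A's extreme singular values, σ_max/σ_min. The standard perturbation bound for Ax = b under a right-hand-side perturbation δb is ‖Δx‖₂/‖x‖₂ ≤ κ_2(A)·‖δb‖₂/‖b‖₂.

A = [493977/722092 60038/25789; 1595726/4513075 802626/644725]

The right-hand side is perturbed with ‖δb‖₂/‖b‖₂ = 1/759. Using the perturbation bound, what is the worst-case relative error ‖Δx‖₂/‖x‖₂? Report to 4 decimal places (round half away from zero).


0.3498

M = AᵀA = [668684295169/1127631610000 40932446643/20136278750; 40932446643/20136278750 10024426984/1438305625]. tr(M)=13644536081/1804210576, det(M)=366025/451052644
eigenvalues of AᵀA: λ = (tr ± √(tr²−4·det))/2 = 121/16, 12100/112763161
so κ_2 = √((121/16) / (12100/112763161)) = 265.4750
κ_2(A)·‖δb‖/‖b‖ = 0.3498
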